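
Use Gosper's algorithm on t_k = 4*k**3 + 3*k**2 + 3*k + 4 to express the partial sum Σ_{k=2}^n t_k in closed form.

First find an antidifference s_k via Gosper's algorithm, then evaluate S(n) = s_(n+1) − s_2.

S(n) = n**4 + 3*n**3 + 4*n**2 + 6*n - 14

r(k) = (4*k**3 + 15*k**2 + 21*k + 14)/(4*k**3 + 3*k**2 + 3*k + 4) after simplifying.
So A=1 and B=1, with C=k**3 + 3*k**2/4 + 3*k/4 + 1.
Key eq: (1)·f(k+1) = (1)·f(k) + (k**3 + 3*k**2/4 + 3*k/4 + 1).
deg f ≤ 4 (via 0,0,3).
Match coefficients ⇒ f(k) = k*(k + 1)*(k**2 - 2*k + 3)/4.
Get s_k = R·t_k = k*(k**3 - k**2 + k + 3) with R(k) = B(k−1)f(k)/C(k) = k*(k**2 - 2*k + 3)/(4*k**2 - k + 4).
s_(k+1) − s_k = 4*k**3 + 3*k**2 + 3*k + 4 = t_k.
Telescope: S(n) = s_(n+1) − s_(2) = n**4 + 3*n**3 + 4*n**2 + 6*n + 4 − (18) = n**4 + 3*n**3 + 4*n**2 + 6*n - 14.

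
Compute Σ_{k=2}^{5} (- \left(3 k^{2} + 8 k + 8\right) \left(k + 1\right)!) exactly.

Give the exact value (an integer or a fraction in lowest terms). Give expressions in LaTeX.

t_(k+1)/t_k = (k + 2)*(8*k + 3*(k + 1)**2 + 16)/(3*k**2 + 8*k + 8).
Factor: A=k + 2; B=1; C=k**2 + 8*k/3 + 8/3.
Solve (k + 2)·f(k+1) − (1)·f(k) = k**2 + 8*k/3 + 8/3.
Degrees (1,0,2) ⇒ d ≤ 1.
Solve for f: f(k) = (3*k + 2)/3 (degree 1 ≤ 1).
R(k) = B(k−1)·f(k)/C(k) = (3*k + 2)/(3*k**2 + 8*k + 8); s_k = R·t_k = -(3*k + 2)*factorial(k + 1).
Δs = -(3*k**2 + 8*k + 8)*factorial(k + 1), as required.
Sum = s_(6) − s_(2); s_(6) = -100800, s_(2) = -48 ⇒ -100752.

Σ = -100752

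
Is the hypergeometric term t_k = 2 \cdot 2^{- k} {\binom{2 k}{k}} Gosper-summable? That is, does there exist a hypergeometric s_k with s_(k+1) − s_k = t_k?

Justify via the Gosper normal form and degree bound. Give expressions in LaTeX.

r(k) = (2*k + 1)/(k + 1) after simplifying.
Gosper form: A/B · C(k+1)/C(k) with A=2*k + 1, B=k + 1, C=1.
f must satisfy (2*k + 1)·f(k+1) − (k)·f(k) = 1.
deg f ≤ -1 (via 1,1,0).
d = -1 < 0 ⇒ no nonzero polynomial f; not summable.

No — key equation has no polynomial f.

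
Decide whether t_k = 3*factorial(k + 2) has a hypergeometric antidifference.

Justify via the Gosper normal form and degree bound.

Ratio r(k) = k + 3.
Normal form (A,B,C) = (k + 3, 1, 1).
f must satisfy (k + 3)·f(k+1) − (1)·f(k) = 1.
From deg A=1, deg B=0, deg C=0: d=-1.
deg f ≤ -1 is impossible — no certificate.

No — negative degree bound, so no certificate f.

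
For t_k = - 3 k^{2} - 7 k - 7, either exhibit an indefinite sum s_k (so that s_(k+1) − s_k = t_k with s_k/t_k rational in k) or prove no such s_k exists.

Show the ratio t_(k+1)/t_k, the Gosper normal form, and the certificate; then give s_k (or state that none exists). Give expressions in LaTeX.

Ratio r(k) = (3*k**2 + 13*k + 17)/(3*k**2 + 7*k + 7).
A = 1, B = 1, C = k**2 + 7*k/3 + 7/3.
Set up (1)·f(k+1) − (1)·f(k) − (k**2 + 7*k/3 + 7/3) = 0.
Bound: deg f ≤ 3.
Coefficient equations give f(k) = k*(k**2 + 2*k + 4)/3.
Certificate R = B(k−1)f/C = k*(k**2 + 2*k + 4)/(3*k**2 + 7*k + 7) gives s_k = k*(-k**2 - 2*k - 4).
Δs = -3*k**2 - 7*k - 7, as required.

s_k = k \left(- k^{2} - 2 k - 4\right)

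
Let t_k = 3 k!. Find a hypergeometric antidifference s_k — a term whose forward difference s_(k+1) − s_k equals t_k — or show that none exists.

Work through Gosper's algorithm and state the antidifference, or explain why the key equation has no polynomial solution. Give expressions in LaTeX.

none (Gosper's algorithm certifies no s_k)

r(k) = k + 1 after simplifying.
Normal form (A,B,C) = (k + 1, 1, 1).
Solve (k + 1)·f(k+1) − (1)·f(k) = 1.
Degrees (1,0,0) ⇒ d ≤ -1.
d = -1 < 0 ⇒ no nonzero polynomial f; not summable.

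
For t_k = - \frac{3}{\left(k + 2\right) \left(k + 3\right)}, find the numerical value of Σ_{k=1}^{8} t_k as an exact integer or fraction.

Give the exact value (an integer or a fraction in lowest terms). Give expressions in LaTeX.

Compute t_(k+1)/t_k: get (k + 2)/(k + 4).
So A=k + 2 and B=k + 4, with C=1.
Key eq: (k + 2)·f(k+1) = (k + 3)·f(k) + (1).
deg f ≤ 1 (via 1,1,0).
Coefficient equations give f(k) = k/2.
R(k) = B(k−1)·f(k)/C(k) = k*(k + 3)/2; s_k = R·t_k = -3*k/(2*k + 4).
Check: Δs_k = -3/(k**2 + 5*k + 6). ✓
Evaluate s at k=9 and k=1: -27/22 and -1/2; difference -8/11.

Σ = -8/11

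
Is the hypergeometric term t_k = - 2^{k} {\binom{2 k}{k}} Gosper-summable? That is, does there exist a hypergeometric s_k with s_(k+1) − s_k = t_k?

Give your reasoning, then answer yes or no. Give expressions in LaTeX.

The ratio is 4*(2*k + 1)/(k + 1).
A = 8*k + 4, B = k + 1, C = 1.
Solve (8*k + 4)·f(k+1) − (k)·f(k) = 1.
Degrees (1,1,0) ⇒ d ≤ -1.
deg f ≤ -1 is impossible — no certificate.

No. Not Gosper-summable.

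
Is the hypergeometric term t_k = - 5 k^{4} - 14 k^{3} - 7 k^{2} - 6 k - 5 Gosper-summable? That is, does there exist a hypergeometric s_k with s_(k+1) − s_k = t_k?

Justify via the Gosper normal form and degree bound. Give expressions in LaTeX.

Yes. s_k = k \left(- k^{4} - k^{3} + 3 k^{2} - 3 k - 3\right).

The ratio is (5*k**4 + 34*k**3 + 79*k**2 + 82*k + 37)/(5*k**4 + 14*k**3 + 7*k**2 + 6*k + 5).
Normal form (A,B,C) = (1, 1, k**4 + 14*k**3/5 + 7*k**2/5 + 6*k/5 + 1).
Need (1)·f(k+1) − (1)·f(k) = k**4 + 14*k**3/5 + 7*k**2/5 + 6*k/5 + 1.
d = 5 from the (0,0,4) case.
Solving with deg f ≤ 5: f(k) = k*(k**4 + k**3 - 3*k**2 + 3*k + 3)/5.
So s_k = (B(k−1)f/C)·t_k = (k*(k**4 + k**3 - 3*k**2 + 3*k + 3)/(5*k**4 + 14*k**3 + 7*k**2 + 6*k + 5))·t_k = k*(-k**4 - k**3 + 3*k**2 - 3*k - 3).
Check: Δs_k = -5*k**4 - 14*k**3 - 7*k**2 - 6*k - 5. ✓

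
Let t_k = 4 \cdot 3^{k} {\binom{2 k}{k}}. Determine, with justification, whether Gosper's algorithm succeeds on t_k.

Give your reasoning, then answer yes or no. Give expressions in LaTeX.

t_(k+1)/t_k = 6*(2*k + 1)/(k + 1).
Take A(k)=12*k + 6, B(k)=k + 1, C(k)=1.
Key eq: (12*k + 6)·f(k+1) = (k)·f(k) + (1).
From deg A=1, deg B=1, deg C=0: d=-1.
Negative degree bound (-1): no f exists, t_k not Gosper-summable.

No — key equation has no polynomial f.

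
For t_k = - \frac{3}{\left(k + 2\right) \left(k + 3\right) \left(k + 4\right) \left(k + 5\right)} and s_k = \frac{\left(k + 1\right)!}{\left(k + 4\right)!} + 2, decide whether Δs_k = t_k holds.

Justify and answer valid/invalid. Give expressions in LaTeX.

Valid: the claim telescopes to t_k.

s_(k+1) = factorial(k + 2)/factorial(k + 5) + 2
s_(k+1) − s_k = -3/((k + 2)*(k + 3)*(k + 4)*(k + 5))
(s_(k+1) − s_k) − t_k = 0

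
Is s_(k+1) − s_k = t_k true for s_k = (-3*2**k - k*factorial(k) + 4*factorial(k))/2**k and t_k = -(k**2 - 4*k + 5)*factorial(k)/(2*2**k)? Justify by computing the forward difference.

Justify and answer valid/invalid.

valid (s_(k+1) − s_k reduces to t_k)

s_(k+1) = (-6*2**k - k**2*factorial(k) + 2*k*factorial(k) + 3*factorial(k))/(2*2**k)
s_(k+1) − s_k = -(k**2 - 4*k + 5)*factorial(k)/(2*2**k)
(s_(k+1) − s_k) − t_k = 0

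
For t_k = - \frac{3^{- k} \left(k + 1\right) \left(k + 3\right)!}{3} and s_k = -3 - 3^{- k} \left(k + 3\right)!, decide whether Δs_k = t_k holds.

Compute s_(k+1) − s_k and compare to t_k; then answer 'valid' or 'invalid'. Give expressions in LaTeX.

Valid: the claim telescopes to t_k.

s_(k+1) = -3**(-k - 1)*factorial(k + 4) - 3
s_(k+1) − s_k = -(k + 1)*factorial(k + 3)/(3*3**k)
(s_(k+1) − s_k) − t_k = 0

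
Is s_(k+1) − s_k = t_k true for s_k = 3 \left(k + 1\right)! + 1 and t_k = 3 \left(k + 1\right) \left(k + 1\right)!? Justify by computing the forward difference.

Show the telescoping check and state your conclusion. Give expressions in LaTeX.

s_(k+1) = 3*factorial(k + 2) + 1
s_(k+1) − s_k = 3*(k + 1)*factorial(k + 1)
(s_(k+1) − s_k) − t_k = 0

Valid: the claim telescopes to t_k.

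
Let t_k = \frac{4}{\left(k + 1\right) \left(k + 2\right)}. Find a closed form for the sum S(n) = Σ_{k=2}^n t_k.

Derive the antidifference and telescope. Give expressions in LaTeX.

S(n) = \frac{4 \left(n - 1\right)}{3 \left(n + 2\right)}

Compute t_(k+1)/t_k: get (k + 1)/(k + 3).
A = k + 1, B = k + 3, C = 1.
Key eq: (k + 1)·f(k+1) = (k + 2)·f(k) + (1).
d = 1 from the (1,1,0) case.
Match coefficients ⇒ f(k) = k.
So s_k = (B(k−1)f/C)·t_k = (k*(k + 2))·t_k = 4*k/(k + 1).
Check: Δs_k = 4/(k**2 + 3*k + 2). ✓
Telescope: S(n) = s_(n+1) − s_(2) = 4*(n + 1)/(n + 2) − (8/3) = 4*(n - 1)/(3*(n + 2)).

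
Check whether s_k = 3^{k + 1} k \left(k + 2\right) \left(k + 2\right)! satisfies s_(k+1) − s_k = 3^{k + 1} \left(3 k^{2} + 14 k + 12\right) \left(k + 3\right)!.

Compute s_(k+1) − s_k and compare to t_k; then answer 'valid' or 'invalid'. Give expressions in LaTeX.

s_(k+1) = 3**(k + 2)*(k + 1)*(k + 3)*factorial(k + 3)
s_(k+1) − s_k = 3**(k + 1)*(3*k**3 + 20*k**2 + 43*k + 27)*factorial(k + 2)
(s_(k+1) − s_k) − t_k = -3**(k + 1)*(3*k**2 + 11*k + 9)*factorial(k + 2)

Invalid: residual - 3^{k + 1} \left(3 k^{2} + 11 k + 9\right) \left(k + 2\right)! ≠ 0.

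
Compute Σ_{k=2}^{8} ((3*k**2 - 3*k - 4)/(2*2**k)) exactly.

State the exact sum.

The ratio is (3*k**2 + 3*k - 4)/(2*(3*k**2 - 3*k - 4)).
Normal form (A,B,C) = (1/2, 1, k**2 - k - 4/3).
Key eq: (1/2)·f(k+1) = (1)·f(k) + (k**2 - k - 4/3).
deg f ≤ 2 (via 0,0,2).
Match coefficients ⇒ f(k) = -2*(3*k**2 + 3*k + 2)/3.
So s_k = (B(k−1)f/C)·t_k = (-2*(3*k**2 + 3*k + 2)/(3*k**2 - 3*k - 4))·t_k = (-3*k**2 - 3*k - 2)/2**k.
Verify: (3*k**2 - 3*k - 4)/(2*2**k) matches t_k.
Sum = s_(9) − s_(2); s_(9) = -17/32, s_(2) = -5 ⇒ 143/32.

Σ = 143/32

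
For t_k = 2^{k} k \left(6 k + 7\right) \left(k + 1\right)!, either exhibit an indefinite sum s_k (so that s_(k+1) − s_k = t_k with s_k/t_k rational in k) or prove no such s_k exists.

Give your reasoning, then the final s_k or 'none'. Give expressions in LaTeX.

s_k = 2^{k} \left(3 k - 4\right) \left(k + 1\right)!

r(k) = 2*(k + 1)*(k + 2)*(6*k + 13)/(k*(6*k + 7)) after simplifying.
Take A(k)=2*k + 4, B(k)=1, C(k)=k**2 + 7*k/6.
Key eq: (2*k + 4)·f(k+1) = (1)·f(k) + (k**2 + 7*k/6).
Degrees (1,0,2) ⇒ d ≤ 1.
Coefficient equations give f(k) = (3*k - 4)/6.
So s_k = (B(k−1)f/C)·t_k = ((3*k - 4)/(k*(6*k + 7)))·t_k = 2**k*(3*k - 4)*factorial(k + 1).
Check: Δs_k = 2**k*k*(6*k + 7)*factorial(k + 1). ✓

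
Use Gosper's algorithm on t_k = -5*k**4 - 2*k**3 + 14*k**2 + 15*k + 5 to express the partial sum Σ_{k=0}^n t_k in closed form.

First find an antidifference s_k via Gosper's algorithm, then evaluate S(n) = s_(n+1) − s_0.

S(n) = -n**5 - 3*n**4 + 2*n**3 + 14*n**2 + 15*n + 5

The ratio is (5*k**4 + 22*k**3 + 22*k**2 - 17*k - 27)/(5*k**4 + 2*k**3 - 14*k**2 - 15*k - 5).
Take A(k)=1, B(k)=1, C(k)=k**4 + 2*k**3/5 - 14*k**2/5 - 3*k - 1.
f must satisfy (1)·f(k+1) − (1)·f(k) = k**4 + 2*k**3/5 - 14*k**2/5 - 3*k - 1.
From deg A=0, deg B=0, deg C=4: d=5.
Coefficient equations give f(k) = k**3*(k**2 - 2*k - 4)/5.
Then R = B(k−1)f/C = k**3*(k**2 - 2*k - 4)/(5*k**4 + 2*k**3 - 14*k**2 - 15*k - 5), so s_k = R(k)·t_k = k**3*(-k**2 + 2*k + 4).
Check: Δs_k = -5*k**4 - 2*k**3 + 14*k**2 + 15*k + 5. ✓
Telescope: S(n) = s_(n+1) − s_(0) = -n**5 - 3*n**4 + 2*n**3 + 14*n**2 + 15*n + 5 − (0) = -n**5 - 3*n**4 + 2*n**3 + 14*n**2 + 15*n + 5.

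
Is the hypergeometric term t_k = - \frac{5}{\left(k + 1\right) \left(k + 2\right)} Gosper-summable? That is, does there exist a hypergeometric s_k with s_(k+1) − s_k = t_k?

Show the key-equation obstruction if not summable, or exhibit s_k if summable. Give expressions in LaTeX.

Yes. s_k = - \frac{5 k}{k + 1}.

r(k) = (k + 1)/(k + 3) after simplifying.
Factor: A=k + 1; B=k + 3; C=1.
Need (k + 1)·f(k+1) − (k + 2)·f(k) = 1.
Degrees (1,1,0) ⇒ d ≤ 1.
Coefficient equations give f(k) = k.
Then R = B(k−1)f/C = k*(k + 2), so s_k = R(k)·t_k = -5*k/(k + 1).
Check: Δs_k = -5/(k**2 + 3*k + 2). ✓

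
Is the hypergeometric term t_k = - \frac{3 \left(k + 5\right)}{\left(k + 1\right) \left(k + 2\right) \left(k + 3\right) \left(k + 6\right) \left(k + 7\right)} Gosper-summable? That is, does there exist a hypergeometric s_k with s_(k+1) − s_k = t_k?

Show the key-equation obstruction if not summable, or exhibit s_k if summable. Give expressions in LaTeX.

Compute t_(k+1)/t_k: get (k + 1)*(k + 6)**2/((k + 4)*(k + 5)*(k + 8)).
Normal form (A,B,C) = (k + 1, k + 8, k**3 + 14*k**2 + 65*k + 100).
Key eq: (k + 1)·f(k+1) = (k + 7)·f(k) + (k**3 + 14*k**2 + 65*k + 100).
d = 6 from the (1,1,3) case.
Solving with deg f ≤ 6: f(k) = k*(k + 3)*(k + 4)**2*(k + 5)**2/36.
Get s_k = R·t_k = k*(-k**2 - 9*k - 20)/(12*(k**3 + 9*k**2 + 20*k + 12)) with R(k) = B(k−1)f(k)/C(k) = k*(k + 3)*(k + 4)*(k + 7)/36.
Check: Δs_k = 3*(-k - 5)/(k**5 + 19*k**4 + 131*k**3 + 401*k**2 + 540*k + 252). ✓

Yes. s_k = \frac{k \left(- k^{2} - 9 k - 20\right)}{12 \left(k^{3} + 9 k^{2} + 20 k + 12\right)}.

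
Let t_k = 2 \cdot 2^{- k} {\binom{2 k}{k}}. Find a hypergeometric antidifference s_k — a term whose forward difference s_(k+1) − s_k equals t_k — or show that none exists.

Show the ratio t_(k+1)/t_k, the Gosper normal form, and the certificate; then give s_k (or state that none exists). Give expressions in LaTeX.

no hypergeometric antidifference exists

t_(k+1)/t_k = (2*k + 1)/(k + 1).
A = 2*k + 1, B = k + 1, C = 1.
Need (2*k + 1)·f(k+1) − (k)·f(k) = 1.
d = -1 from the (1,1,0) case.
d = -1 < 0 ⇒ no nonzero polynomial f; not summable.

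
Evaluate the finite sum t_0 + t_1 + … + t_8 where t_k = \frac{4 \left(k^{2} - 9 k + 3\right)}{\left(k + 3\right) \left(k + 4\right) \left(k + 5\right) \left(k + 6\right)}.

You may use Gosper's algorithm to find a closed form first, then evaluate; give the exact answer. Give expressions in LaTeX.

Σ = -61/910

The ratio is -(k + 3)*(9*k - (k + 1)**2 + 6)/((k + 7)*(k**2 - 9*k + 3)).
Factor: A=k + 3; B=k + 7; C=k**2 - 9*k + 3.
Need (k + 3)·f(k+1) − (k + 6)·f(k) = k**2 - 9*k + 3.
From deg A=1, deg B=1, deg C=2: d=3.
Solving with deg f ≤ 3: f(k) = k*(k**2 - 48*k + 107)/60.
So s_k = (B(k−1)f/C)·t_k = (k*(k + 6)*(k**2 - 48*k + 107)/(60*(k**2 - 9*k + 3)))·t_k = k*(k**2 - 48*k + 107)/(15*(k + 3)*(k + 4)*(k + 5)).
s_(k+1) − s_k = 4*(k**2 - 9*k + 3)/(k**4 + 18*k**3 + 119*k**2 + 342*k + 360) = t_k.
Telescoping: Σ = s_(9) − s_(0) = -61/910 − (0) = -61/910.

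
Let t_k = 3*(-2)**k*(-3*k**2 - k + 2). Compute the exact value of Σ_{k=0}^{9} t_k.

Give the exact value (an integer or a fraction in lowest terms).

Σ = 274434

r(k) = 2*(-k - 3*(k + 1)**2 + 1)/(3*k**2 + k - 2) after simplifying.
Gosper form: A/B · C(k+1)/C(k) with A=-2, B=1, C=k**2 + k/3 - 2/3.
Key eq: (-2)·f(k+1) = (1)·f(k) + (k**2 + k/3 - 2/3).
Bound: deg f ≤ 2.
A polynomial solution: f(k) = -(3*k**2 - 3*k - 2)/9.
Certificate R = B(k−1)f/C = -(3*k**2 - 3*k - 2)/(3*(k + 1)*(3*k - 2)) gives s_k = (-2)**k*(3*k**2 - 3*k - 2).
s_(k+1) − s_k = 3*(-2)**k*(-3*k**2 - k + 2) = t_k.
Sum = s_(10) − s_(0); s_(10) = 274432, s_(0) = -2 ⇒ 274434.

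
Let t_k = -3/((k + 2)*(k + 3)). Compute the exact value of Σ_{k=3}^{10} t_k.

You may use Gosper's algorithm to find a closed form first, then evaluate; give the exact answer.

Σ = -24/65

The ratio is (k + 2)/(k + 4).
Gosper form: A/B · C(k+1)/C(k) with A=k + 2, B=k + 4, C=1.
Need (k + 2)·f(k+1) − (k + 3)·f(k) = 1.
deg f ≤ 1 (via 1,1,0).
Solving with deg f ≤ 1: f(k) = k/2.
Get s_k = R·t_k = -3*k/(2*k + 4) with R(k) = B(k−1)f(k)/C(k) = k*(k + 3)/2.
Δs = -3/(k**2 + 5*k + 6), as required.
Evaluate s at k=11 and k=3: -33/26 and -9/10; difference -24/65.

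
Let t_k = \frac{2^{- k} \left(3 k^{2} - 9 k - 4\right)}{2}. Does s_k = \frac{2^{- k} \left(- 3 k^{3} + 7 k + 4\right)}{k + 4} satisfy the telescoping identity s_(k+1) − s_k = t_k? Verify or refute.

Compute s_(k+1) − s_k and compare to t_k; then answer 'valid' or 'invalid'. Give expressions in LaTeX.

s_(k+1) = (7*k - 3*(k + 1)**3 + 11)/(2*2**k*(k + 5))
s_(k+1) − s_k = (3*k**4 + 9*k**3 - 52*k**2 - 78*k - 8)/(2*2**k*(k**2 + 9*k + 20))
(s_(k+1) − s_k) − t_k = 3*(-3*k**3 - 9*k**2 + 46*k + 24)/(2*2**k*(k**2 + 9*k + 20))

Invalid: residual \frac{3 \cdot 2^{- k} \left(- 3 k^{3} - 9 k^{2} + 46 k + 24\right)}{2 \left(k^{2} + 9 k + 20\right)} ≠ 0.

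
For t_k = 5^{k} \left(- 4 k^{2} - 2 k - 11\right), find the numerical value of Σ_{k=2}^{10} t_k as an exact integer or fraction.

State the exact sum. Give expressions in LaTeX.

t_(k+1)/t_k = 5*(4*k**2 + 10*k + 17)/(4*k**2 + 2*k + 11).
Take A(k)=5, B(k)=1, C(k)=k**2 + k/2 + 11/4.
f must satisfy (5)·f(k+1) − (1)·f(k) = k**2 + k/2 + 11/4.
deg f ≤ 2 (via 0,0,2).
Solve for f: f(k) = (k**2 - 2*k + 4)/4 (degree 2 ≤ 2).
So s_k = (B(k−1)f/C)·t_k = ((k**2 - 2*k + 4)/(4*k**2 + 2*k + 11))·t_k = 5**k*(-k**2 + 2*k - 4).
Δs = 5**k*(-4*k**2 - 2*k - 11), as required.
Σ_(k=2)^(10) t_k = s_(11) − s_(2) = -5029296875 − (-100) = -5029296775.

Σ = -5029296775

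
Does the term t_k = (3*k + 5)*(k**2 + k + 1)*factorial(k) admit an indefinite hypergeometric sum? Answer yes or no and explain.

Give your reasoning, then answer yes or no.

r(k) = (k + 1)*(3*k + 8)*(k + (k + 1)**2 + 2)/((3*k + 5)*(k**2 + k + 1)) after simplifying.
A = k + 1, B = 1, C = k**3 + 8*k**2/3 + 8*k/3 + 5/3.
f must satisfy (k + 1)·f(k+1) − (1)·f(k) = k**3 + 8*k**2/3 + 8*k/3 + 5/3.
deg f ≤ 2 (via 1,0,3).
Coefficient equations give f(k) = (3*k**2 + 2*k - 3)/3.
So s_k = (B(k−1)f/C)·t_k = ((3*k**2 + 2*k - 3)/((3*k + 5)*(k**2 + k + 1)))·t_k = (3*k**2 + 2*k - 3)*factorial(k).
s_(k+1) − s_k = (3*k + 5)*(k**2 + k + 1)*factorial(k) = t_k.

Yes. s_k = (3*k**2 + 2*k - 3)*factorial(k).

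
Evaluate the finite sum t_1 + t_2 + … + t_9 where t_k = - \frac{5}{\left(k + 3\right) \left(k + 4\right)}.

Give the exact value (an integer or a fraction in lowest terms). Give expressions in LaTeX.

Σ = -45/52

The ratio is (k + 3)/(k + 5).
Gosper form: A/B · C(k+1)/C(k) with A=k + 3, B=k + 5, C=1.
Set up (k + 3)·f(k+1) − (k + 4)·f(k) − (1) = 0.
Bound: deg f ≤ 1.
Solve for f: f(k) = k/3 (degree 1 ≤ 1).
Certificate R = B(k−1)f/C = k*(k + 4)/3 gives s_k = -5*k/(3*k + 9).
s_(k+1) − s_k = -5/(k**2 + 7*k + 12) = t_k.
Σ_(k=1)^(9) t_k = s_(10) − s_(1) = -50/39 − (-5/12) = -45/52.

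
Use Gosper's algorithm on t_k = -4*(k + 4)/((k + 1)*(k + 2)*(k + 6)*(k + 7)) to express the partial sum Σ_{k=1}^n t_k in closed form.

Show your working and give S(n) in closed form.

S(n) = n*(-n - 9)/(7*(n**2 + 9*n + 14))

The ratio is (k + 1)*(k + 5)*(k + 6)/((k + 3)*(k + 4)*(k + 8)).
Gosper form: A/B · C(k+1)/C(k) with A=k + 1, B=k + 8, C=k**4 + 16*k**3 + 95*k**2 + 248*k + 240.
f must satisfy (k + 1)·f(k+1) − (k + 7)·f(k) = k**4 + 16*k**3 + 95*k**2 + 248*k + 240.
Degrees (1,1,4) ⇒ d ≤ 6.
Solve for f: f(k) = k*(k + 2)*(k + 3)*(k + 4)*(k + 5)*(k + 7)/12 (degree 6 ≤ 6).
Certificate R = B(k−1)f/C = k*(k + 2)*(k + 7)**2/(12*(k + 4)) gives s_k = k*(-k - 7)/(3*(k**2 + 7*k + 6)).
Verify: 4*(-k - 4)/(k**4 + 16*k**3 + 83*k**2 + 152*k + 84) matches t_k.
s_(n+1) = (-n**2 - 9*n - 8)/(3*(n**2 + 9*n + 14)) and s_(1) = -4/21, so S(n) = n*(-n - 9)/(7*(n**2 + 9*n + 14)).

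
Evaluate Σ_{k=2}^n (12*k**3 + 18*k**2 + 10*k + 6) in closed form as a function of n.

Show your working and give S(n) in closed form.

Compute t_(k+1)/t_k: get (6*k**3 + 27*k**2 + 41*k + 23)/(6*k**3 + 9*k**2 + 5*k + 3).
So A=1 and B=1, with C=k**3 + 3*k**2/2 + 5*k/6 + 1/2.
Key eq: (1)·f(k+1) = (1)·f(k) + (k**3 + 3*k**2/2 + 5*k/6 + 1/2).
deg f ≤ 4 (via 0,0,3).
Coefficient equations give f(k) = k*(3*k**3 - k + 4)/12.
Then R = B(k−1)f/C = k*(3*k**3 - k + 4)/(2*(6*k**3 + 9*k**2 + 5*k + 3)), so s_k = R(k)·t_k = k*(3*k**3 - k + 4).
Verify: 12*k**3 + 18*k**2 + 10*k + 6 matches t_k.
Telescope: S(n) = s_(n+1) − s_(2) = 3*n**4 + 12*n**3 + 17*n**2 + 14*n + 6 − (52) = 3*n**4 + 12*n**3 + 17*n**2 + 14*n - 46.

S(n) = 3*n**4 + 12*n**3 + 17*n**2 + 14*n - 46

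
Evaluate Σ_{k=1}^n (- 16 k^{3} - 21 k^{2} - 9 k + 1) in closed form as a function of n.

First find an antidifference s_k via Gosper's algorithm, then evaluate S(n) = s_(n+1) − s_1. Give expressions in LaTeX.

Compute t_(k+1)/t_k: get (16*k**3 + 69*k**2 + 99*k + 45)/(16*k**3 + 21*k**2 + 9*k - 1).
Factor: A=1; B=1; C=k**3 + 21*k**2/16 + 9*k/16 - 1/16.
Solve (1)·f(k+1) − (1)·f(k) = k**3 + 21*k**2/16 + 9*k/16 - 1/16.
Bound: deg f ≤ 4.
Coefficient equations give f(k) = k*(4*k**3 - k**2 - 2*k - 2)/16.
Then R = B(k−1)f/C = k*(4*k**3 - k**2 - 2*k - 2)/(16*k**3 + 21*k**2 + 9*k - 1), so s_k = R(k)·t_k = k*(-4*k**3 + k**2 + 2*k + 2).
s_(k+1) − s_k = -16*k**3 - 21*k**2 - 9*k + 1 = t_k.
Evaluate: s_(n+1) = -4*n**4 - 15*n**3 - 19*n**2 - 7*n + 1; subtract s_(1) = 1 ⇒ S(n) = n*(-4*n**3 - 15*n**2 - 19*n - 7).

S(n) = n \left(- 4 n^{3} - 15 n^{2} - 19 n - 7\right)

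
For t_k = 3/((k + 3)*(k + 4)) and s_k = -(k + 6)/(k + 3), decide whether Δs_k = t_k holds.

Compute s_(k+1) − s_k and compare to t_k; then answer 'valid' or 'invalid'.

s_(k+1) = (-k - 7)/(k + 4)
s_(k+1) − s_k = 3/(k**2 + 7*k + 12)
(s_(k+1) − s_k) − t_k = 0

Valid: the claim telescopes to t_k.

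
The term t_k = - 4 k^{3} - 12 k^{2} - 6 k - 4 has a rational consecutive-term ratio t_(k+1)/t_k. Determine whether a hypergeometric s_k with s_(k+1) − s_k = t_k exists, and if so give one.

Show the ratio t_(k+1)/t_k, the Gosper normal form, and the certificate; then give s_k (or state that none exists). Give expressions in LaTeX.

Step 1: r(k) = (2*k**3 + 12*k**2 + 21*k + 13)/(2*k**3 + 6*k**2 + 3*k + 2).
A = 1, B = 1, C = k**3 + 3*k**2 + 3*k/2 + 1.
f must satisfy (1)·f(k+1) − (1)·f(k) = k**3 + 3*k**2 + 3*k/2 + 1.
deg f ≤ 4 (via 0,0,3).
A polynomial solution: f(k) = k*(k + 3)*(k**2 - k + 1)/4.
Get s_k = R·t_k = k*(-k**3 - 2*k**2 + 2*k - 3) with R(k) = B(k−1)f(k)/C(k) = k*(k + 3)*(k**2 - k + 1)/(2*(2*k**3 + 6*k**2 + 3*k + 2)).
s_(k+1) − s_k = -4*k**3 - 12*k**2 - 6*k - 4 = t_k.

s_k = k \left(- k^{3} - 2 k^{2} + 2 k - 3\right)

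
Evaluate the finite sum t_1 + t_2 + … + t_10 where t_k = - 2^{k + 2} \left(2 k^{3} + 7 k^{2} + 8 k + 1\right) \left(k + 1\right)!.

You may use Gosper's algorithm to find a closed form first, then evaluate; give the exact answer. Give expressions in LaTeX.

Ratio r(k) = 2*(2*k**4 + 17*k**3 + 54*k**2 + 74*k + 36)/(2*k**3 + 7*k**2 + 8*k + 1).
Normal form (A,B,C) = (2*k + 4, 1, k**3 + 7*k**2/2 + 4*k + 1/2).
Key eq: (2*k + 4)·f(k+1) = (1)·f(k) + (k**3 + 7*k**2/2 + 4*k + 1/2).
d = 2 from the (1,0,3) case.
Match coefficients ⇒ f(k) = (k - 1)*(k + 1)/2.
R(k) = B(k−1)·f(k)/C(k) = (k - 1)*(k + 1)/(2*k**3 + 7*k**2 + 8*k + 1); s_k = R·t_k = -2**(k + 2)*(k - 1)*(k + 1)*factorial(k + 1).
s_(k+1) − s_k = -2**(k + 2)*(2*k**3 + 7*k**2 + 8*k + 1)*factorial(k + 1) = t_k.
Sum = s_(11) − s_(1); s_(11) = -470877732864000, s_(1) = 0 ⇒ -470877732864000.

Σ = -470877732864000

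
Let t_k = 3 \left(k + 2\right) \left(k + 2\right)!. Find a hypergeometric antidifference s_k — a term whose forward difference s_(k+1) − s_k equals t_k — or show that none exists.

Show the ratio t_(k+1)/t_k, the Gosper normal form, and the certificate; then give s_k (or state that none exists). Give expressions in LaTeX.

s_k = 3 \left(k + 2\right)!

t_(k+1)/t_k = (k + 3)**2/(k + 2).
Take A(k)=k + 3, B(k)=1, C(k)=k + 2.
Need (k + 3)·f(k+1) − (1)·f(k) = k + 2.
Degrees (1,0,1) ⇒ d ≤ 0.
Match coefficients ⇒ f(k) = 1.
Certificate R = B(k−1)f/C = 1/(k + 2) gives s_k = 3*factorial(k + 2).
Verify: 3*(k + 2)*factorial(k + 2) matches t_k.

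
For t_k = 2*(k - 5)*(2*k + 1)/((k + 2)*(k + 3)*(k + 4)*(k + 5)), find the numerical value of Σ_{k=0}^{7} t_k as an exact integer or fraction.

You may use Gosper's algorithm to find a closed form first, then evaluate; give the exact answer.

r(k) = (k - 4)*(k + 2)*(2*k + 3)/((k - 5)*(k + 6)*(2*k + 1)) after simplifying.
Normal form (A,B,C) = (k + 2, k + 6, k**2 - 9*k/2 - 5/2).
Solve (k + 2)·f(k+1) − (k + 5)·f(k) = k**2 - 9*k/2 - 5/2.
deg f ≤ 3 (via 1,1,2).
A polynomial solution: f(k) = -k*(4*k + 1)/4.
Get s_k = R·t_k = k*(-4*k - 1)/(k**3 + 9*k**2 + 26*k + 24) with R(k) = B(k−1)f(k)/C(k) = -k*(k + 5)*(4*k + 1)/(2*(k - 5)*(2*k + 1)).
Δs = 2*(2*k**2 - 9*k - 5)/(k**4 + 14*k**3 + 71*k**2 + 154*k + 120), as required.
Evaluate s at k=8 and k=0: -1/5 and 0; difference -1/5.

Σ = -1/5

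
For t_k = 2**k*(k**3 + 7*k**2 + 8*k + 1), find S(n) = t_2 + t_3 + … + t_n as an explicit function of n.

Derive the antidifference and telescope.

r(k) = 2*(k**3 + 10*k**2 + 25*k + 17)/(k**3 + 7*k**2 + 8*k + 1) after simplifying.
A = 2, B = 1, C = k**3 + 7*k**2 + 8*k + 1.
Solve (2)·f(k+1) − (1)·f(k) = k**3 + 7*k**2 + 8*k + 1.
deg f ≤ 3 (via 0,0,3).
A polynomial solution: f(k) = k**3 + k**2 - 2*k + 1.
Get s_k = R·t_k = 2**k*(k**3 + k**2 - 2*k + 1) with R(k) = B(k−1)f(k)/C(k) = (k**3 + k**2 - 2*k + 1)/(k**3 + 7*k**2 + 8*k + 1).
Verify: 2**k*(k**3 + 7*k**2 + 8*k + 1) matches t_k.
Σ_(k=2)^n t_k = s_(n+1) − s_(2) = (2**(n + 1)*(n**3 + 4*n**2 + 3*n + 1)) − (36), i.e. 2*2**n*n**3 + 8*2**n*n**2 + 6*2**n*n + 2*2**n - 36.

S(n) = 2*2**n*n**3 + 8*2**n*n**2 + 6*2**n*n + 2*2**n - 36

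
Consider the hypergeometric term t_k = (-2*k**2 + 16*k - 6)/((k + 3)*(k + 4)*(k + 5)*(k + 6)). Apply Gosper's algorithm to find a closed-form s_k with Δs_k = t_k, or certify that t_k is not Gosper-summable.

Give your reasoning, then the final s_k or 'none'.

s_k = -k*(k**2 - 28*k + 67)/(20*(k + 3)*(k + 4)*(k + 5))

r(k) = (k**3 - 3*k**2 - 22*k - 12)/(k**3 - k**2 - 53*k + 21) after simplifying.
Factor: A=k + 3; B=k + 7; C=k**2 - 8*k + 3.
f must satisfy (k + 3)·f(k+1) − (k + 6)·f(k) = k**2 - 8*k + 3.
Degrees (1,1,2) ⇒ d ≤ 3.
Solve for f: f(k) = k*(k**2 - 28*k + 67)/40 (degree 3 ≤ 3).
Get s_k = R·t_k = -k*(k**2 - 28*k + 67)/(20*(k + 3)*(k + 4)*(k + 5)) with R(k) = B(k−1)f(k)/C(k) = k*(k + 6)*(k**2 - 28*k + 67)/(40*(k**2 - 8*k + 3)).
Check: Δs_k = 2*(-k**2 + 8*k - 3)/(k**4 + 18*k**3 + 119*k**2 + 342*k + 360). ✓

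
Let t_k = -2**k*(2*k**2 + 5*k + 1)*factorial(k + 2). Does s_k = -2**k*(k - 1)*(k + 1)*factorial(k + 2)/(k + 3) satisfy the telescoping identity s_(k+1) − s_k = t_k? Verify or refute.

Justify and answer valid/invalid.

Invalid: residual 2**(k + 1)*(2*k**3 + 11*k**2 + 15*k + 4)*factorial(k + 2)/((k + 3)*(k + 4)) ≠ 0.

s_(k+1) = -2**(k + 1)*k*(k + 2)*factorial(k + 3)/(k + 4)
s_(k+1) − s_k = -2**k*(2*k**4 + 15*k**3 + 38*k**2 + 37*k + 4)*factorial(k + 2)/((k + 3)*(k + 4))
(s_(k+1) − s_k) − t_k = 2**(k + 1)*(2*k**3 + 11*k**2 + 15*k + 4)*factorial(k + 2)/((k + 3)*(k + 4))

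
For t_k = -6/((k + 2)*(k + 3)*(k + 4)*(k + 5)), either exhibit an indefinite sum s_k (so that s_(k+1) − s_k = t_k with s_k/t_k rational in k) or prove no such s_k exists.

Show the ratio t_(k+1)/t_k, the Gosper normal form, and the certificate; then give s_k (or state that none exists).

s_k = k*(-k**2 - 9*k - 26)/(12*(k + 2)*(k + 3)*(k + 4))

r(k) = (k + 2)/(k + 6) after simplifying.
A = k + 2, B = k + 6, C = 1.
Solve (k + 2)·f(k+1) − (k + 5)·f(k) = 1.
Bound: deg f ≤ 3.
Solve for f: f(k) = k*(k**2 + 9*k + 26)/72 (degree 3 ≤ 3).
So s_k = (B(k−1)f/C)·t_k = (k*(k + 5)*(k**2 + 9*k + 26)/72)·t_k = k*(-k**2 - 9*k - 26)/(12*(k + 2)*(k + 3)*(k + 4)).
Δs = -6/(k**4 + 14*k**3 + 71*k**2 + 154*k + 120), as required.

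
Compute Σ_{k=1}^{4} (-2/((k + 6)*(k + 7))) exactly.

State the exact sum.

Σ = -8/77

Step 1: r(k) = (k + 6)/(k + 8).
So A=k + 6 and B=k + 8, with C=1.
Key eq: (k + 6)·f(k+1) = (k + 7)·f(k) + (1).
Degrees (1,1,0) ⇒ d ≤ 1.
Solving with deg f ≤ 1: f(k) = k/6.
Certificate R = B(k−1)f/C = k*(k + 7)/6 gives s_k = -k/(3*k + 18).
Δs = -2/(k**2 + 13*k + 42), as required.
Sum = s_(5) − s_(1); s_(5) = -5/33, s_(1) = -1/21 ⇒ -8/77.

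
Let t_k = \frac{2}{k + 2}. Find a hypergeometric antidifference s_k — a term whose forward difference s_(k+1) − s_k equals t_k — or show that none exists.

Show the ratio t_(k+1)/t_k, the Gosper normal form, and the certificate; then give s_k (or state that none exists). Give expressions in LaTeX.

no hypergeometric antidifference exists

The ratio is (k + 2)/(k + 3).
Take A(k)=k + 2, B(k)=k + 3, C(k)=1.
Key eq: (k + 2)·f(k+1) = (k + 2)·f(k) + (1).
d = 0 from the (1,1,0) case.
Put f(k) = c0: A·f(k+1) − B(k−1)·f(k) − C = -1; need -1 = 0 — inconsistent ⇒ no f, not summable.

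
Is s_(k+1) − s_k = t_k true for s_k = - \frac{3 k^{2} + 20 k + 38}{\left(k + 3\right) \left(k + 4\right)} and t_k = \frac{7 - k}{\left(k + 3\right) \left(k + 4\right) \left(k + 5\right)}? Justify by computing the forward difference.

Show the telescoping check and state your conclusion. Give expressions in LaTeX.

s_(k+1) = (-20*k - 3*(k + 1)**2 - 58)/((k + 4)*(k + 5))
s_(k+1) − s_k = (7 - k)/(k**3 + 12*k**2 + 47*k + 60)
(s_(k+1) − s_k) − t_k = 0

Valid — Δs_k = t_k.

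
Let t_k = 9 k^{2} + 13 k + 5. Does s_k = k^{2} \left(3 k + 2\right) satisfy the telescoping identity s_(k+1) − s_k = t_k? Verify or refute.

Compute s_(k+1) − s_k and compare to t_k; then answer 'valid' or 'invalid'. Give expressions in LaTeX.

s_(k+1) = (k + 1)**2*(3*k + 5)
s_(k+1) − s_k = 9*k**2 + 13*k + 5
(s_(k+1) − s_k) − t_k = 0

Valid — Δs_k = t_k.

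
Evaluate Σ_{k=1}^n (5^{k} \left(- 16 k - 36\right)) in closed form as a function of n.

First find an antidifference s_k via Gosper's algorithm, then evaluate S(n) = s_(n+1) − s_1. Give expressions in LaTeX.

Ratio r(k) = 5*(4*k + 13)/(4*k + 9).
Normal form (A,B,C) = (5, 1, k + 9/4).
Solve (5)·f(k+1) − (1)·f(k) = k + 9/4.
From deg A=0, deg B=0, deg C=1: d=1.
Solve for f: f(k) = (k + 1)/4 (degree 1 ≤ 1).
Certificate R = B(k−1)f/C = (k + 1)/(4*k + 9) gives s_k = -4*5**k*(k + 1).
s_(k+1) − s_k = 5**k*(-16*k - 36) = t_k.
Evaluate: s_(n+1) = 20*5**n*(-n - 2); subtract s_(1) = -40 ⇒ S(n) = -20*5**n*n - 40*5**n + 40.

S(n) = - 20 \cdot 5^{n} n - 40 \cdot 5^{n} + 40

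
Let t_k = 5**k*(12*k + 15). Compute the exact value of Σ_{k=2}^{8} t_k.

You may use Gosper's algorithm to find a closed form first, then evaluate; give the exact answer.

Step 1: r(k) = 5*(4*k + 9)/(4*k + 5).
So A=5 and B=1, with C=k + 5/4.
f must satisfy (5)·f(k+1) − (1)·f(k) = k + 5/4.
d = 1 from the (0,0,1) case.
Coefficient equations give f(k) = k/4.
Get s_k = R·t_k = 3*5**k*k with R(k) = B(k−1)f(k)/C(k) = k/(4*k + 5).
Δs = 5**k*(12*k + 15), as required.
Sum = s_(9) − s_(2); s_(9) = 52734375, s_(2) = 150 ⇒ 52734225.

Σ = 52734225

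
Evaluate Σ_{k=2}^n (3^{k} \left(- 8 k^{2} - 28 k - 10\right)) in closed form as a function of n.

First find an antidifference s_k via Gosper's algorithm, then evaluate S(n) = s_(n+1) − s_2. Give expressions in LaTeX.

Compute t_(k+1)/t_k: get 3*(4*k**2 + 22*k + 23)/(4*k**2 + 14*k + 5).
A = 3, B = 1, C = k**2 + 7*k/2 + 5/4.
f must satisfy (3)·f(k+1) − (1)·f(k) = k**2 + 7*k/2 + 5/4.
d = 2 from the (0,0,2) case.
Match coefficients ⇒ f(k) = (2*k**2 + k - 2)/4.
Get s_k = R·t_k = 2*3**k*(-2*k**2 - k + 2) with R(k) = B(k−1)f(k)/C(k) = (2*k**2 + k - 2)/(4*k**2 + 14*k + 5).
Verify: 3**k*(-8*k**2 - 28*k - 10) matches t_k.
Evaluate: s_(n+1) = 3**(n + 1)*(-4*n**2 - 10*n - 2); subtract s_(2) = -144 ⇒ S(n) = -12*3**n*n**2 - 30*3**n*n - 6*3**n + 144.

S(n) = - 12 \cdot 3^{n} n^{2} - 30 \cdot 3^{n} n - 6 \cdot 3^{n} + 144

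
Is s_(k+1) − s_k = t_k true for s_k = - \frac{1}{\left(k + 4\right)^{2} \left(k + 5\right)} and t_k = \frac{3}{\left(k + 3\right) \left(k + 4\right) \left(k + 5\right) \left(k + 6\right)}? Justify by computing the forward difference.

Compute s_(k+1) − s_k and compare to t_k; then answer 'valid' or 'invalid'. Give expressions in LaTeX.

s_(k+1) = -1/((k + 5)**2*(k + 6))
s_(k+1) − s_k = (3*k + 14)/(k**5 + 24*k**4 + 229*k**3 + 1086*k**2 + 2560*k + 2400)
(s_(k+1) − s_k) − t_k = 2*(-2*k - 9)/(k**6 + 27*k**5 + 301*k**4 + 1773*k**3 + 5818*k**2 + 10080*k + 7200)

Invalid: residual \frac{2 \left(- 2 k - 9\right)}{k^{6} + 27 k^{5} + 301 k^{4} + 1773 k^{3} + 5818 k^{2} + 10080 k + 7200} ≠ 0.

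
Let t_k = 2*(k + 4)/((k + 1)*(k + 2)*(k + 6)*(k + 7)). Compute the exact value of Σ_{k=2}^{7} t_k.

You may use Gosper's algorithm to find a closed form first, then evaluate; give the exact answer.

Σ = 17/504

t_(k+1)/t_k = (k + 1)*(k + 5)*(k + 6)/((k + 3)*(k + 4)*(k + 8)).
Take A(k)=k + 1, B(k)=k + 8, C(k)=k**4 + 16*k**3 + 95*k**2 + 248*k + 240.
f must satisfy (k + 1)·f(k+1) − (k + 7)·f(k) = k**4 + 16*k**3 + 95*k**2 + 248*k + 240.
Bound: deg f ≤ 6.
Solve for f: f(k) = k*(k + 2)*(k + 3)*(k + 4)*(k + 5)*(k + 7)/12 (degree 6 ≤ 6).
So s_k = (B(k−1)f/C)·t_k = (k*(k + 2)*(k + 7)**2/(12*(k + 4)))·t_k = k*(k + 7)/(6*(k**2 + 7*k + 6)).
Check: Δs_k = 2*(k + 4)/(k**4 + 16*k**3 + 83*k**2 + 152*k + 84). ✓
Telescoping: Σ = s_(8) − s_(2) = 10/63 − (1/8) = 17/504.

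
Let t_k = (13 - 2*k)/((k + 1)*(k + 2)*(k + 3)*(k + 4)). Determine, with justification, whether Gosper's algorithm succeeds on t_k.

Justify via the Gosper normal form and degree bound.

Yes. s_k = k*(2*k**2 + 12*k + 25)/(3*(k + 1)*(k + 2)*(k + 3)).

Compute t_(k+1)/t_k: get (k + 1)*(2*k - 11)/((k + 5)*(2*k - 13)).
Take A(k)=k + 1, B(k)=k + 5, C(k)=k - 13/2.
Solve (k + 1)·f(k+1) − (k + 4)·f(k) = k - 13/2.
Bound: deg f ≤ 3.
Match coefficients ⇒ f(k) = -k*(2*k**2 + 12*k + 25)/6.
Get s_k = R·t_k = k*(2*k**2 + 12*k + 25)/(3*(k + 1)*(k + 2)*(k + 3)) with R(k) = B(k−1)f(k)/C(k) = -k*(k + 4)*(2*k**2 + 12*k + 25)/(3*(2*k - 13)).
Check: Δs_k = (13 - 2*k)/(k**4 + 10*k**3 + 35*k**2 + 50*k + 24). ✓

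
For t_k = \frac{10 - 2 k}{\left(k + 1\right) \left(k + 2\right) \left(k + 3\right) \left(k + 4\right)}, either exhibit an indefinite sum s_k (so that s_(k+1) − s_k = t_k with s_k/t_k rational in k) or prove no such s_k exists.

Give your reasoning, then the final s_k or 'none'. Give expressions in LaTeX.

t_(k+1)/t_k = (k - 4)*(k + 1)/((k - 5)*(k + 5)).
A = k + 1, B = k + 5, C = k - 5.
f must satisfy (k + 1)·f(k+1) − (k + 4)·f(k) = k - 5.
From deg A=1, deg B=1, deg C=1: d=3.
Match coefficients ⇒ f(k) = -k*(k**2 + 6*k + 13)/4.
Then R = B(k−1)f/C = -k*(k + 4)*(k**2 + 6*k + 13)/(4*(k - 5)), so s_k = R(k)·t_k = k*(k**2 + 6*k + 13)/(2*(k + 1)*(k + 2)*(k + 3)).
Δs = 2*(5 - k)/(k**4 + 10*k**3 + 35*k**2 + 50*k + 24), as required.

s_k = \frac{k \left(k^{2} + 6 k + 13\right)}{2 \left(k + 1\right) \left(k + 2\right) \left(k + 3\right)}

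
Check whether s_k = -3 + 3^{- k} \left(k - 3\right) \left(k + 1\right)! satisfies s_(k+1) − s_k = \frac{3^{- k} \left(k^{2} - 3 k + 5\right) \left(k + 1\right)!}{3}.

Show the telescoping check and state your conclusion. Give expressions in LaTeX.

Valid — Δs_k = t_k.

s_(k+1) = 3**(-k - 1)*(k - 2)*factorial(k + 2) - 3
s_(k+1) − s_k = (k**2 - 3*k + 5)*factorial(k + 1)/(3*3**k)
(s_(k+1) − s_k) − t_k = 0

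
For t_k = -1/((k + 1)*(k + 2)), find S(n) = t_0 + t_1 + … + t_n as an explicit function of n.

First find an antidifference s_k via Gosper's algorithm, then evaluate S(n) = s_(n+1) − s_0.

S(n) = (-n - 1)/(n + 2)

Compute t_(k+1)/t_k: get (k + 1)/(k + 3).
A = k + 1, B = k + 3, C = 1.
Solve (k + 1)·f(k+1) − (k + 2)·f(k) = 1.
d = 1 from the (1,1,0) case.
Solving with deg f ≤ 1: f(k) = k.
Get s_k = R·t_k = -k/(k + 1) with R(k) = B(k−1)f(k)/C(k) = k*(k + 2).
Verify: -1/(k**2 + 3*k + 2) matches t_k.
s_(n+1) = (-n - 1)/(n + 2) and s_(0) = 0, so S(n) = (-n - 1)/(n + 2).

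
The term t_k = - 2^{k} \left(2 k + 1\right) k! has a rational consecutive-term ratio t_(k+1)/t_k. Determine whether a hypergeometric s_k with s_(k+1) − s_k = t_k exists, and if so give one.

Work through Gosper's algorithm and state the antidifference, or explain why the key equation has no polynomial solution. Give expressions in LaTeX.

t_(k+1)/t_k = 2*(k + 1)*(2*k + 3)/(2*k + 1).
Take A(k)=2*k + 2, B(k)=1, C(k)=k + 1/2.
Solve (2*k + 2)·f(k+1) − (1)·f(k) = k + 1/2.
Degrees (1,0,1) ⇒ d ≤ 0.
Match coefficients ⇒ f(k) = 1/2.
So s_k = (B(k−1)f/C)·t_k = (1/(2*k + 1))·t_k = -2**k*factorial(k).
Check: Δs_k = -2**k*(2*k + 1)*factorial(k). ✓

s_k = - 2^{k} k!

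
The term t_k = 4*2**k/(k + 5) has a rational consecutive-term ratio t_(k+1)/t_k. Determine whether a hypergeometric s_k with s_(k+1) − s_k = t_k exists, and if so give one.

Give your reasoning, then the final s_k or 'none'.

no hypergeometric antidifference exists

Step 1: r(k) = 2*(k + 5)/(k + 6).
A = 2*k + 10, B = k + 6, C = 1.
Need (2*k + 10)·f(k+1) − (k + 5)·f(k) = 1.
deg f ≤ -1 (via 1,1,0).
Negative degree bound (-1): no f exists, t_k not Gosper-summable.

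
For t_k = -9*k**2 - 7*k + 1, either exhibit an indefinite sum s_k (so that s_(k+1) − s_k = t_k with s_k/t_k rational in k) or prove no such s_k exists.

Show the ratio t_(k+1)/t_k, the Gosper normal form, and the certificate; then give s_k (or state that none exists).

r(k) = (9*k**2 + 25*k + 15)/(9*k**2 + 7*k - 1) after simplifying.
Take A(k)=1, B(k)=1, C(k)=k**2 + 7*k/9 - 1/9.
Key eq: (1)·f(k+1) = (1)·f(k) + (k**2 + 7*k/9 - 1/9).
deg f ≤ 3 (via 0,0,2).
Solving with deg f ≤ 3: f(k) = k*(3*k**2 - k - 3)/9.
Get s_k = R·t_k = k*(-3*k**2 + k + 3) with R(k) = B(k−1)f(k)/C(k) = k*(3*k**2 - k - 3)/(9*k**2 + 7*k - 1).
Check: Δs_k = -9*k**2 - 7*k + 1. ✓

s_k = k*(-3*k**2 + k + 3)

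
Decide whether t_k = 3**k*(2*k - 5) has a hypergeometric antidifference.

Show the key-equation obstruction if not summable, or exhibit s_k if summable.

r(k) = 3*(2*k - 3)/(2*k - 5) after simplifying.
Take A(k)=3, B(k)=1, C(k)=k - 5/2.
Key eq: (3)·f(k+1) = (1)·f(k) + (k - 5/2).
deg f ≤ 1 (via 0,0,1).
A polynomial solution: f(k) = (k - 4)/2.
Get s_k = R·t_k = 3**k*(k - 4) with R(k) = B(k−1)f(k)/C(k) = (k - 4)/(2*k - 5).
s_(k+1) − s_k = 3**k*(2*k - 5) = t_k.

Yes. s_k = 3**k*(k - 4).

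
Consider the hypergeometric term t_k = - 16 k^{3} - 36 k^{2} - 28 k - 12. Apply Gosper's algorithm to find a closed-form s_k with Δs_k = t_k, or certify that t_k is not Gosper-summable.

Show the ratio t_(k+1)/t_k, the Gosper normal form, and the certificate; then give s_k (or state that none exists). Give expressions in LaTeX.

Ratio r(k) = (4*k**3 + 21*k**2 + 37*k + 23)/(4*k**3 + 9*k**2 + 7*k + 3).
A = 1, B = 1, C = k**3 + 9*k**2/4 + 7*k/4 + 3/4.
Key eq: (1)·f(k+1) = (1)·f(k) + (k**3 + 9*k**2/4 + 7*k/4 + 3/4).
deg f ≤ 4 (via 0,0,3).
Coefficient equations give f(k) = k*(k**3 + k**2 + 1)/4.
Then R = B(k−1)f/C = k*(k**3 + k**2 + 1)/(4*k**3 + 9*k**2 + 7*k + 3), so s_k = R(k)·t_k = 4*k*(-k**3 - k**2 - 1).
Check: Δs_k = -16*k**3 - 36*k**2 - 28*k - 12. ✓

s_k = 4 k \left(- k^{3} - k^{2} - 1\right)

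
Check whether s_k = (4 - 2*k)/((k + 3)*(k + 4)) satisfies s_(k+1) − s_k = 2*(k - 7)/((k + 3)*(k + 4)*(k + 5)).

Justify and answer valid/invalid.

Valid — Δs_k = t_k.

s_(k+1) = 2*(1 - k)/((k + 4)*(k + 5))
s_(k+1) − s_k = 2*(k - 7)/(k**3 + 12*k**2 + 47*k + 60)
(s_(k+1) − s_k) − t_k = 0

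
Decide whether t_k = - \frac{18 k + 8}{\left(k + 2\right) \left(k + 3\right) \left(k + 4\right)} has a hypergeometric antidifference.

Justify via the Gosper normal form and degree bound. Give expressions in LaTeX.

Yes. s_k = - \frac{k \left(11 k + 1\right)}{3 \left(k + 2\right) \left(k + 3\right)}.

Step 1: r(k) = (k + 2)*(9*k + 13)/((k + 5)*(9*k + 4)).
Gosper form: A/B · C(k+1)/C(k) with A=k + 2, B=k + 5, C=k + 4/9.
Solve (k + 2)·f(k+1) − (k + 4)·f(k) = k + 4/9.
Bound: deg f ≤ 2.
Match coefficients ⇒ f(k) = k*(11*k + 1)/54.
R(k) = B(k−1)·f(k)/C(k) = k*(k + 4)*(11*k + 1)/(6*(9*k + 4)); s_k = R·t_k = -k*(11*k + 1)/(3*(k + 2)*(k + 3)).
Δs = 2*(-9*k - 4)/(k**3 + 9*k**2 + 26*k + 24), as required.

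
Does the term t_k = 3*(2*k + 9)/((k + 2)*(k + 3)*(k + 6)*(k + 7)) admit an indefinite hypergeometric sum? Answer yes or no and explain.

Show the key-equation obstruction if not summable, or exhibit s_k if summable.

Yes. s_k = k*(k + 8)/(4*(k**2 + 8*k + 12)).

Step 1: r(k) = (k + 2)*(k + 6)*(2*k + 11)/((k + 4)*(k + 8)*(2*k + 9)).
Normal form (A,B,C) = (k + 2, k + 8, k**3 + 27*k**2/2 + 121*k/2 + 90).
Need (k + 2)·f(k+1) − (k + 7)·f(k) = k**3 + 27*k**2/2 + 121*k/2 + 90.
Degrees (1,1,3) ⇒ d ≤ 5.
Coefficient equations give f(k) = k*(k + 3)*(k + 4)*(k + 5)*(k + 8)/24.
R(k) = B(k−1)·f(k)/C(k) = k*(k + 3)*(k + 7)*(k + 8)/(12*(2*k + 9)); s_k = R·t_k = k*(k + 8)/(4*(k**2 + 8*k + 12)).
Δs = 3*(2*k + 9)/(k**4 + 18*k**3 + 113*k**2 + 288*k + 252), as required.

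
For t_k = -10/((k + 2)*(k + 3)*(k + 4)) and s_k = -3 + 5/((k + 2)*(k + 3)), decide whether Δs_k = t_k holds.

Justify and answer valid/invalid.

s_(k+1) = -3 + 5/((k + 3)*(k + 4))
s_(k+1) − s_k = -10/(k**3 + 9*k**2 + 26*k + 24)
(s_(k+1) − s_k) − t_k = 0

Valid: the claim telescopes to t_k.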